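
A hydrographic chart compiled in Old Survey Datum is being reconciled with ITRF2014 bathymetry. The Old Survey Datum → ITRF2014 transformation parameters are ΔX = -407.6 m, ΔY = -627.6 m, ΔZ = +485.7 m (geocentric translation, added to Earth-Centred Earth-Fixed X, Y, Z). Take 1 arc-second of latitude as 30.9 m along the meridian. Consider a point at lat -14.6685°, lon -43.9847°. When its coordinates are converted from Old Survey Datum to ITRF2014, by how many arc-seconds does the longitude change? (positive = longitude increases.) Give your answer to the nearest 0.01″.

sin φ = -0.253226, cos φ = 0.967407, sin λ = -0.694466, cos λ = 0.719525.
East component: ΔE = −sin λ·ΔX + cos λ·ΔY = −(-0.694466)(-407.6) + (0.719525)(-627.6) = -734.64 m.
1° of latitude spans 3600 × 30.90 = 111240 m; at latitude φ, 1° of longitude spans that × cos φ = 107614.4 m, so Δλ = -734.64 / 107614.4 × 3600 = -24.576″.

Δλ = -24.58″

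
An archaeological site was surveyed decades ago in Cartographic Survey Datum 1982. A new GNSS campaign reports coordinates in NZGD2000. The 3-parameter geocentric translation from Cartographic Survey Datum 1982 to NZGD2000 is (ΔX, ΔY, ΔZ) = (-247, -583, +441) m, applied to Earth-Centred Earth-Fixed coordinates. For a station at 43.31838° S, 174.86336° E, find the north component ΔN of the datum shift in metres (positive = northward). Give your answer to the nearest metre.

ΔN = 454 m

At φ = -43.31838°, λ = 174.86336°: sin φ = -0.686052, cos φ = 0.727553, sin λ = 0.089531, cos λ = -0.995984.
ΔN = −sin φ cos λ·ΔX − sin φ sin λ·ΔY + cos φ·ΔZ = −(-0.686052)(-0.995984)(-247) − (-0.686052)(0.089531)(-583) + (0.727553)(441) = 453.82 m.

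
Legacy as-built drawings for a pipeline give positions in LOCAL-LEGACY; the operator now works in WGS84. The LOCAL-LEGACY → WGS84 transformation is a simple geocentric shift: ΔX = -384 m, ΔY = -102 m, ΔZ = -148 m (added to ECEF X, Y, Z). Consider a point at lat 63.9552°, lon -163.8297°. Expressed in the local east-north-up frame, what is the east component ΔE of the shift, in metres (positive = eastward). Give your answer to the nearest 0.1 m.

At φ = 63.9552°, λ = -163.8297°: sin φ = 0.898451, cos φ = 0.439074, sin λ = -0.278493, cos λ = -0.960438.
ΔE = −sin λ·ΔX + cos λ·ΔY = −(-0.278493)·(-384) + (-0.960438)·(-102) = -8.98 m.

ΔE = -9.0 m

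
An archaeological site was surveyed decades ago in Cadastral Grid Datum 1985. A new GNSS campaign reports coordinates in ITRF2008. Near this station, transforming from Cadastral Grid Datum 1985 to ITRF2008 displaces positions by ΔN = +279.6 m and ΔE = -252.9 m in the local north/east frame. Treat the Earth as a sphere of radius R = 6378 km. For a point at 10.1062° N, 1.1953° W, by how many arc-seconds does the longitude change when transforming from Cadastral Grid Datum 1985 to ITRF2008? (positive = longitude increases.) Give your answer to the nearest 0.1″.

At latitude 10.1062°, cos φ = 0.984484.
One radian of longitude at latitude φ spans R cos φ, so Δλ = ΔE / (R cos φ) = -252.9 / (6378000 × 0.984484) = -4.0277e-05 rad = -8.308″.

Δλ = -8.3″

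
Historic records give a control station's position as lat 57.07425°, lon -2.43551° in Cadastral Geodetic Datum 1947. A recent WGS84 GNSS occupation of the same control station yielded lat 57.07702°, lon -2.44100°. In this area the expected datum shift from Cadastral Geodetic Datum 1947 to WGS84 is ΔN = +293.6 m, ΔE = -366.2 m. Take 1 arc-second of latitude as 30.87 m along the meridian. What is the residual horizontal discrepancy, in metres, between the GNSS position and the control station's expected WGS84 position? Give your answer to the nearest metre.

37 m

Observed coordinate differences: Δφ = +0.00277°, Δλ = -0.00549°.
Converting to metres (1° lat = 111132 m, cos φ = 0.543552): observed ΔN = 307.8 m, observed ΔE = -331.6 m.
Subtracting the expected shift leaves a residual of 307.8 − (293.6) = 14.2 m north and -331.6 − (-366.2) = 34.6 m east.
Residual distance = √(14.2² + 34.6²) = 37.4 m.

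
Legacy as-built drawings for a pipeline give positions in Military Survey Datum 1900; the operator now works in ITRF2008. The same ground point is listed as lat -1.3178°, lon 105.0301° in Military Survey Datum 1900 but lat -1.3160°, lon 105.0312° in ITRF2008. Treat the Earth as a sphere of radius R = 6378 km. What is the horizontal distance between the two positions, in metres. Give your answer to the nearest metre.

Δφ = -1.3160° − -1.3178° = +0.0018°; Δλ = 105.0312° − 105.0301° = +0.0011°.
1° along a meridian = πR/180 = 111317 m.
ΔN = Δφ × 111317 = 200.4 m; ΔE = Δλ × 111317 × cos(-1.3178°) = +0.0011 × 111317 × 0.999736 = 122.4 m.
Distance = √(ΔE² + ΔN²) = √(122.4² + 200.4²) = 234.8 m.

235 m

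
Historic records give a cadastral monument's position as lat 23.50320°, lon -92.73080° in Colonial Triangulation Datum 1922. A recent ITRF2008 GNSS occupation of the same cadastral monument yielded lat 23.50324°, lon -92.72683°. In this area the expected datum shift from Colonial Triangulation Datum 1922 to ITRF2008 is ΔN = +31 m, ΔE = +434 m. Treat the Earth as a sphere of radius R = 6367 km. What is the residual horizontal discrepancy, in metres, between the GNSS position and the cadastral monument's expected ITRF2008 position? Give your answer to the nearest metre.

40 m

Observed coordinate differences: Δφ = +0.00004°, Δλ = +0.00397°.
Converting to metres (1° lat = 111125 m, cos φ = 0.917038): observed ΔN = 4.4 m, observed ΔE = 404.6 m.
Subtracting the expected shift leaves a residual of 4.4 − (31) = -26.6 m north and 404.6 − (434) = -29.4 m east.
Residual distance = √((-26.6)² + (-29.4)²) = 39.6 m.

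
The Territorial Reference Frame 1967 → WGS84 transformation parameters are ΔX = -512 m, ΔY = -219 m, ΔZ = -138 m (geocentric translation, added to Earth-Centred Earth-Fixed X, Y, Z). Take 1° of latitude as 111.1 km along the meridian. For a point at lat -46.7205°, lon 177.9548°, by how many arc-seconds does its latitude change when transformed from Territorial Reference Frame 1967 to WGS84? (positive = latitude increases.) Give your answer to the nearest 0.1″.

Δφ = 8.8″

sin φ = -0.728018, cos φ = 0.685558, sin λ = 0.035688, cos λ = -0.999363.
North component: ΔN = −sin φ cos λ·ΔX − sin φ sin λ·ΔY + cos φ·ΔZ = −(-0.728018)(-0.999363)(-512) − (-0.728018)(0.035688)(-219) + (0.685558)(-138) = 272.21 m.
1° of latitude spans 111100 m, so Δφ = 272.21 / 111100 × 3600 = 8.821″.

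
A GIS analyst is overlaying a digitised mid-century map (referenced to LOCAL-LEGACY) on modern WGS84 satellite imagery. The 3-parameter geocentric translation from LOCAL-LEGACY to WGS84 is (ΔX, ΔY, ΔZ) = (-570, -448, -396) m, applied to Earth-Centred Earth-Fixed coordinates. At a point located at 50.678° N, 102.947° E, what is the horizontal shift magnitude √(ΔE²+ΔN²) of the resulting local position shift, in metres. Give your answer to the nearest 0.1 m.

656.0 m

At φ = 50.678°, λ = 102.947°: sin φ = 0.773597, cos φ = 0.633678, sin λ = 0.974578, cos λ = -0.224050.
ΔE = −sin λ·ΔX + cos λ·ΔY = −(0.974578)·(-570) + (-0.224050)·(-448) = 655.88 m.
ΔN = −sin φ cos λ·ΔX − sin φ sin λ·ΔY + cos φ·ΔZ = −(0.773597)(-0.224050)(-570) − (0.773597)(0.974578)(-448) + (0.633678)(-396) = -11.97 m.
Horizontal magnitude = √(ΔE² + ΔN²) = √(655.88² + (-11.97)²) = 655.99 m.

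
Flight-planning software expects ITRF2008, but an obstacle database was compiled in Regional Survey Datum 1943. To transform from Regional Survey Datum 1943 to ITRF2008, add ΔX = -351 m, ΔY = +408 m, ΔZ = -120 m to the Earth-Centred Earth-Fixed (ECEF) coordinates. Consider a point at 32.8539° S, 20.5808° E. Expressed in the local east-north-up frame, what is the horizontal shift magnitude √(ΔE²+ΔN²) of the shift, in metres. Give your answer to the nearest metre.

544 m

The local east axis at (φ, λ) is (−sin λ, cos λ, 0), so ΔE = −sin(20.5808°)·(-351) + cos(20.5808°)·408 = 505.35 m.
The local north axis is (−sin φ cos λ, −sin φ sin λ, cos φ), giving ΔN = -178.264 + 77.807 − 100.807 = -201.26 m.
Horizontal magnitude = √(ΔE² + ΔN²) = √(505.35² + (-201.26)²) = 543.95 m.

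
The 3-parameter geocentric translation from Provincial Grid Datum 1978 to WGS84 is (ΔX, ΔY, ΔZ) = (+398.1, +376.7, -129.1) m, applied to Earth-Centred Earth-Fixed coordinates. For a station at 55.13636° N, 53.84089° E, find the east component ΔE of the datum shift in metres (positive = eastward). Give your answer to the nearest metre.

At φ = 55.13636°, λ = 53.84089°: sin φ = 0.820515, cos φ = 0.571625, sin λ = 0.807382, cos λ = 0.590030.
ΔE = −sin λ·ΔX + cos λ·ΔY = −(0.807382)·(398.1) + (0.590030)·(376.7) = -99.15 m.

ΔE = -99 m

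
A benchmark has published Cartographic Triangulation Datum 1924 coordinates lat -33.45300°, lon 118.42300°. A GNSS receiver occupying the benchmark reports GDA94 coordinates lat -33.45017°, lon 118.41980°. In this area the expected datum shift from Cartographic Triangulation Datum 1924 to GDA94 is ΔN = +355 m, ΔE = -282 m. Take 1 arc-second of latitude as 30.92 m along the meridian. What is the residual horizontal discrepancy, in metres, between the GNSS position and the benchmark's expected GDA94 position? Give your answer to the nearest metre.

43 m

Observed coordinate differences: Δφ = +0.00283°, Δλ = -0.00320°.
Converting to metres (1° lat = 111312 m, cos φ = 0.834338): observed ΔN = 315.0 m, observed ΔE = -297.2 m.
Subtracting the expected shift leaves a residual of 315.0 − (355) = -40.0 m north and -297.2 − (-282) = -15.2 m east.
Residual distance = √((-40.0)² + (-15.2)²) = 42.8 m.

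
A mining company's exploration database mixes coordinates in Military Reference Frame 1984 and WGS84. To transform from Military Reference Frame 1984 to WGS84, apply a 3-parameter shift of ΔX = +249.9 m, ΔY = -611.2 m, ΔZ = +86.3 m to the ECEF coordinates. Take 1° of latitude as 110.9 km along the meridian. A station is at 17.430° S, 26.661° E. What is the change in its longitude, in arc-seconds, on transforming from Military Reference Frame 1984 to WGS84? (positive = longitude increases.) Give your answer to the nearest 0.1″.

Δλ = -22.4″

sin φ = -0.299540, cos φ = 0.954084, sin λ = 0.448711, cos λ = 0.893677.
East component: ΔE = −sin λ·ΔX + cos λ·ΔY = −(0.448711)(249.9) + (0.893677)(-611.2) = -658.35 m.
1° of latitude spans 110900 m; at latitude φ, 1° of longitude spans that × cos φ = 105807.9 m, so Δλ = -658.35 / 105807.9 × 3600 = -22.400″.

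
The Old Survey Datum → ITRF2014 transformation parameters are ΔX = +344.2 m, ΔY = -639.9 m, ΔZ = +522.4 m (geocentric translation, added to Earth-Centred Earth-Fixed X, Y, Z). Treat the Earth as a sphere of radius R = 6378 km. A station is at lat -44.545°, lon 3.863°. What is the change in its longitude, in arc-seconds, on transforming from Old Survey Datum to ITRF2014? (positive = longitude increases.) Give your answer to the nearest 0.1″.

sin φ = -0.701469, cos φ = 0.712700, sin λ = 0.067371, cos λ = 0.997728.
East component: ΔE = −sin λ·ΔX + cos λ·ΔY = −(0.067371)(344.2) + (0.997728)(-639.9) = -661.64 m.
1° of latitude spans πR/180 = 111317 m; at latitude φ, 1° of longitude spans that × cos φ = 79335.7 m, so Δλ = -661.64 / 79335.7 × 3600 = -30.023″.

Δλ = -30.0″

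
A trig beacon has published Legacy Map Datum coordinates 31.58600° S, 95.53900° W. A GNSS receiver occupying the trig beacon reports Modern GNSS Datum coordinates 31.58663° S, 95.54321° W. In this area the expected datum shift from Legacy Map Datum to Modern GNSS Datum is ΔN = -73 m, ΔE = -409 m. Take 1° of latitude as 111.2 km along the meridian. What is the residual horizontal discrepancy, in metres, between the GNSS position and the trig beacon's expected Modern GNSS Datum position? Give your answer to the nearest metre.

11 m

Observed coordinate differences: Δφ = -0.00063°, Δλ = -0.00421°.
Converting to metres (1° lat = 111200 m, cos φ = 0.851855): observed ΔN = -70.1 m, observed ΔE = -398.8 m.
Subtracting the expected shift leaves a residual of -70.1 − (-73) = 2.9 m north and -398.8 − (-409) = 10.2 m east.
Residual distance = √(2.9² + 10.2²) = 10.6 m.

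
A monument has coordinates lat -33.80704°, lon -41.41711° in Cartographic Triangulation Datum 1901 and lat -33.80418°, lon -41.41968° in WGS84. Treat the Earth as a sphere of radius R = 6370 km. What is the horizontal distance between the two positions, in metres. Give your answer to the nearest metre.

397 m

Δφ = -33.80418° − -33.80704° = +0.00286°; Δλ = -41.41968° − -41.41711° = -0.00257°.
1° along a meridian = πR/180 = 111177 m.
ΔN = Δφ × 111177 = 318.0 m; ΔE = Δλ × 111177 × cos(-33.80704°) = -0.00257 × 111177 × 0.830916 = -237.4 m.
Distance = √(ΔE² + ΔN²) = √((-237.4)² + 318.0²) = 396.8 m.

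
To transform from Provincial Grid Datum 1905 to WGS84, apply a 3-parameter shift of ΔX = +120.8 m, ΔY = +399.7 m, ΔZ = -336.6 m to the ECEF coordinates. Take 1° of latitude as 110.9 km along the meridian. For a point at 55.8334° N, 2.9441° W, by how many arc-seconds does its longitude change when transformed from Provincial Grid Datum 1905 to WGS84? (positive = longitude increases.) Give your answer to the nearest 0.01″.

sin φ = 0.827408, cos φ = 0.561601, sin λ = -0.051362, cos λ = 0.998680.
East component: ΔE = −sin λ·ΔX + cos λ·ΔY = −(-0.051362)(120.8) + (0.998680)(399.7) = 405.38 m.
1° of latitude spans 110900 m; at latitude φ, 1° of longitude spans that × cos φ = 62281.6 m, so Δλ = 405.38 / 62281.6 × 3600 = 23.432″.

Δλ = 23.43″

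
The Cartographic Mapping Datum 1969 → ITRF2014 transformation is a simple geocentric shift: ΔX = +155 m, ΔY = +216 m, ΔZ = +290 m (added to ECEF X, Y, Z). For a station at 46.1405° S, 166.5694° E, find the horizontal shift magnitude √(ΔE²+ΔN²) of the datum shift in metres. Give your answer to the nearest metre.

278 m

At φ = -46.1405°, λ = 166.5694°: sin φ = -0.721041, cos φ = 0.692892, sin λ = 0.232267, cos λ = -0.972652.
ΔE = −sin λ·ΔX + cos λ·ΔY = −(0.232267)·(155) + (-0.972652)·(216) = -246.09 m.
ΔN = −sin φ cos λ·ΔX − sin φ sin λ·ΔY + cos φ·ΔZ = −(-0.721041)(-0.972652)(155) − (-0.721041)(0.232267)(216) + (0.692892)(290) = 128.41 m.
Horizontal magnitude = √(ΔE² + ΔN²) = √((-246.09)² + 128.41²) = 277.58 m.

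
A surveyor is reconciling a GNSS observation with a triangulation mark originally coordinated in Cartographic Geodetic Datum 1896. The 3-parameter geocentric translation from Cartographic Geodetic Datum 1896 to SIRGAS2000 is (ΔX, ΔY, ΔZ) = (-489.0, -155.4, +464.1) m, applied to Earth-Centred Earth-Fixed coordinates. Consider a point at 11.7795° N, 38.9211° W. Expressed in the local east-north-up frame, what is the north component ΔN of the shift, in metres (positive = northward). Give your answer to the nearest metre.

ΔN = 512 m

At φ = 11.7795°, λ = -38.9211°: sin φ = 0.204146, cos φ = 0.978940, sin λ = -0.628250, cos λ = 0.778012.
ΔN = −sin φ cos λ·ΔX − sin φ sin λ·ΔY + cos φ·ΔZ = −(0.204146)(0.778012)(-489.0) − (0.204146)(-0.628250)(-155.4) + (0.978940)(464.1) = 512.06 m.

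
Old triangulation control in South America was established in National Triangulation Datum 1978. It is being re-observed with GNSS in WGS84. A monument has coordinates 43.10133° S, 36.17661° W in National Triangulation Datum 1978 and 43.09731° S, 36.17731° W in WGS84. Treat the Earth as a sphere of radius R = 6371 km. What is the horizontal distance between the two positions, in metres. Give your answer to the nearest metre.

451 m

Δφ = -43.09731° − -43.10133° = +0.00402°; Δλ = -36.17731° − -36.17661° = -0.00070°.
1° along a meridian = πR/180 = 111195 m.
ΔN = Δφ × 111195 = 447.0 m; ΔE = Δλ × 111195 × cos(-43.10133°) = -0.00070 × 111195 × 0.730146 = -56.8 m.
Distance = √(ΔE² + ΔN²) = √((-56.8)² + 447.0²) = 450.6 m.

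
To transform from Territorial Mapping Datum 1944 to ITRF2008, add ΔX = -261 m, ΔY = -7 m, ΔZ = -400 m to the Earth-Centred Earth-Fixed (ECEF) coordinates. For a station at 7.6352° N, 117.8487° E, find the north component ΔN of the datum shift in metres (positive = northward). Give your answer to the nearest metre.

ΔN = -412 m

At φ = 7.6352°, λ = 117.8487°: sin φ = 0.132865, cos φ = 0.991134, sin λ = 0.884184, cos λ = -0.467138.
ΔN = −sin φ cos λ·ΔX − sin φ sin λ·ΔY + cos φ·ΔZ = −(0.132865)(-0.467138)(-261) − (0.132865)(0.884184)(-7) + (0.991134)(-400) = -411.83 m.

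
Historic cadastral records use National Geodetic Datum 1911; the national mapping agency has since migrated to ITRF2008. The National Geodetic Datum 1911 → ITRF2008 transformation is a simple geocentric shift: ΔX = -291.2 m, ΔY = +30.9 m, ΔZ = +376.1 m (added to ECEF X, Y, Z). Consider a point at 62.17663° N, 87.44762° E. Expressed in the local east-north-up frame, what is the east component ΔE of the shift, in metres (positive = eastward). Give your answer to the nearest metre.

ΔE = 292 m

The local east axis at (φ, λ) is (−sin λ, cos λ, 0), so ΔE = −sin(87.44762°)·(-291.2) + cos(87.44762°)·30.9 = 292.29 m.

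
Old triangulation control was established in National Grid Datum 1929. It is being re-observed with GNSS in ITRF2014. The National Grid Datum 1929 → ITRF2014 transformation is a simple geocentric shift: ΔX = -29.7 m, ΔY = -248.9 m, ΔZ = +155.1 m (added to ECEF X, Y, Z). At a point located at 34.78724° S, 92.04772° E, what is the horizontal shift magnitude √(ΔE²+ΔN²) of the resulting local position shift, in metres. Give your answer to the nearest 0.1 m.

41.0 m

The local east axis at (φ, λ) is (−sin λ, cos λ, 0), so ΔE = −sin(92.04772°)·(-29.7) + cos(92.04772°)·(-248.9) = 38.57 m.
The local north axis is (−sin φ cos λ, −sin φ sin λ, cos φ), giving ΔN = 0.605 − 141.914 + 127.380 = -13.93 m.
Horizontal magnitude = √(ΔE² + ΔN²) = √(38.57² + (-13.93)²) = 41.01 m.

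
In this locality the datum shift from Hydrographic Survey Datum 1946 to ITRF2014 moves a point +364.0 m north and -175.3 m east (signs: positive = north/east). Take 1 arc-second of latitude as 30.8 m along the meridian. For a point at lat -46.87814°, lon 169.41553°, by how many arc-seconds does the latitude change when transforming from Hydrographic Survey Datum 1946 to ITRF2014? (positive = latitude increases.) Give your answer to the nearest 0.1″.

1″ of latitude = 30.80 m, so Δφ = 364.0 / 30.80 = 11.818″.

Δφ = 11.8″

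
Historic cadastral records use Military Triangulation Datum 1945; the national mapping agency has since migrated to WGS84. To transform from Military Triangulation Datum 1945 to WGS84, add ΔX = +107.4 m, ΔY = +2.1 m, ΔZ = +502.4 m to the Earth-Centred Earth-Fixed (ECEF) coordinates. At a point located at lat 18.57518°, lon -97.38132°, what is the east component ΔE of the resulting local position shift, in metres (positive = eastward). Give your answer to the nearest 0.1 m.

The local east axis at (φ, λ) is (−sin λ, cos λ, 0), so ΔE = −sin(-97.38132°)·107.4 + cos(-97.38132°)·2.1 = 106.24 m.

ΔE = 106.2 m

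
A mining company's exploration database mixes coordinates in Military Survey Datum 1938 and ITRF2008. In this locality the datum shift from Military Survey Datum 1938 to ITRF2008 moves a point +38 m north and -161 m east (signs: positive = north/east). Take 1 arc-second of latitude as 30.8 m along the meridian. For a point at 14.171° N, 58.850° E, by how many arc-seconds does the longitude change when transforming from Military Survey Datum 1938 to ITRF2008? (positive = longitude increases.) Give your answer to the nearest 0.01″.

Δλ = -5.39″

At latitude 14.171°, cos φ = 0.969569.
1″ of longitude at this latitude = 30.80 × cos φ = 29.8627 m, so Δλ = -161.0 / 29.8627 = -5.391″.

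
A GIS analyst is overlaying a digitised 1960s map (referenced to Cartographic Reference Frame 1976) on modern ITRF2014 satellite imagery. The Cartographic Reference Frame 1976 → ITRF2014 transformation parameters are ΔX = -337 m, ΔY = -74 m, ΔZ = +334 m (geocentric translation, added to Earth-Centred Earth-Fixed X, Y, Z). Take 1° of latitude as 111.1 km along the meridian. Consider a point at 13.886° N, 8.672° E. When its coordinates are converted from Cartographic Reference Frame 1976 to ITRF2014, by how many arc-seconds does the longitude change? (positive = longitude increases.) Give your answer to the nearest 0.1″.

sin φ = 0.239991, cos φ = 0.970775, sin λ = 0.150778, cos λ = 0.988568.
East component: ΔE = −sin λ·ΔX + cos λ·ΔY = −(0.150778)(-337) + (0.988568)(-74) = -22.34 m.
1° of latitude spans 111100 m; at latitude φ, 1° of longitude spans that × cos φ = 107853.1 m, so Δλ = -22.34 / 107853.1 × 3600 = -0.746″.

Δλ = -0.7″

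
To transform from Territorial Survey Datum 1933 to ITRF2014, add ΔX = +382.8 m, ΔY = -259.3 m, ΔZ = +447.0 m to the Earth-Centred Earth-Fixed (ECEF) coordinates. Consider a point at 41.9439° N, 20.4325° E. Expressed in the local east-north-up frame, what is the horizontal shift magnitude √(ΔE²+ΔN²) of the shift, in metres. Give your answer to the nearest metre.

407 m

The local east axis at (φ, λ) is (−sin λ, cos λ, 0), so ΔE = −sin(20.4325°)·382.8 + cos(20.4325°)·(-259.3) = -376.62 m.
The local north axis is (−sin φ cos λ, −sin φ sin λ, cos φ), giving ΔN = -239.767 + 60.506 + 332.478 = 153.22 m.
Horizontal magnitude = √(ΔE² + ΔN²) = √((-376.62)² + 153.22²) = 406.60 m.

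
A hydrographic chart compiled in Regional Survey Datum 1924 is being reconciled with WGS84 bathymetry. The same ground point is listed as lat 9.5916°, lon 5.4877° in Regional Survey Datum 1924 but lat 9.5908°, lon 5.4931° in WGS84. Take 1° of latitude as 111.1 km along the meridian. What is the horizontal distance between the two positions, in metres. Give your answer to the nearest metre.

Δφ = 9.5908° − 9.5916° = -0.0008°; Δλ = 5.4931° − 5.4877° = +0.0054°.
ΔN = Δφ × 111100 = -88.9 m; ΔE = Δλ × 111100 × cos(9.5916°) = +0.0054 × 111100 × 0.986020 = 591.6 m.
Distance = √(ΔE² + ΔN²) = √(591.6² + (-88.9)²) = 598.2 m.

598 m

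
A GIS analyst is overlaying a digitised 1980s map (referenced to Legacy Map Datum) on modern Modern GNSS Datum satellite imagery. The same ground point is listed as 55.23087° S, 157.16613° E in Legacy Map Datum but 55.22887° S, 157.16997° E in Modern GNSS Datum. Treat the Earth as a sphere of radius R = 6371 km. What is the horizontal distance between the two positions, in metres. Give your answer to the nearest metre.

330 m

Δφ = -55.22887° − -55.23087° = +0.00200°; Δλ = 157.16997° − 157.16613° = +0.00384°.
1° along a meridian = πR/180 = 111195 m.
ΔN = Δφ × 111195 = 222.4 m; ΔE = Δλ × 111195 × cos(-55.23087°) = +0.00384 × 111195 × 0.570271 = 243.5 m.
Distance = √(ΔE² + ΔN²) = √(243.5² + 222.4²) = 329.8 m.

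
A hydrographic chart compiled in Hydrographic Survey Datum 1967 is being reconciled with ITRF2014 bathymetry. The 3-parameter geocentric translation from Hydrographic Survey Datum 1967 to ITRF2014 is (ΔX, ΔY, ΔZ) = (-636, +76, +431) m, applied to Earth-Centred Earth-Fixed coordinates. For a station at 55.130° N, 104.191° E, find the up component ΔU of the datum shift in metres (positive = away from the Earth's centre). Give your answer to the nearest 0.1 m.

The local up (radial) axis is (cos φ cos λ, cos φ sin λ, sin φ), giving ΔU = 89.141 + 42.125 + 353.615 = 484.88 m.

ΔU = 484.9 m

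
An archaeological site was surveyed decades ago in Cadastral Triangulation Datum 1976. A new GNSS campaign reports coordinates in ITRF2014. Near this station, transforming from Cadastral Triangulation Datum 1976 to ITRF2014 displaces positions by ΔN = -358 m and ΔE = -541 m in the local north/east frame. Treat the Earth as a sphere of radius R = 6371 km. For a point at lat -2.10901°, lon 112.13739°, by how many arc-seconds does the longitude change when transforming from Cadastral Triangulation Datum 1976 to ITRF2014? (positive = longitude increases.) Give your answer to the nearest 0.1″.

Δλ = -17.5″

At latitude -2.10901°, cos φ = 0.999323.
One radian of longitude at latitude φ spans R cos φ, so Δλ = ΔE / (R cos φ) = -541.0 / (6371000 × 0.999323) = -8.4974e-05 rad = -17.527″.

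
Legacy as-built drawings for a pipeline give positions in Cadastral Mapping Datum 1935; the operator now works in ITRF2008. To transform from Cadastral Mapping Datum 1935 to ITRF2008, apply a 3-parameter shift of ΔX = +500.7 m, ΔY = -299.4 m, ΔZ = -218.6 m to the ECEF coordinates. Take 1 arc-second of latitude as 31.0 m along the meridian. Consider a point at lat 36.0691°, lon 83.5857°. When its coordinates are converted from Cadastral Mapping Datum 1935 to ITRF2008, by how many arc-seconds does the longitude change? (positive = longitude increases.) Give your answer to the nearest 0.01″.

sin φ = 0.588761, cos φ = 0.808308, sin λ = 0.993740, cos λ = 0.111717.
East component: ΔE = −sin λ·ΔX + cos λ·ΔY = −(0.993740)(500.7) + (0.111717)(-299.4) = -531.01 m.
1° of latitude spans 3600 × 31.00 = 111600 m; at latitude φ, 1° of longitude spans that × cos φ = 90207.1 m, so Δλ = -531.01 / 90207.1 × 3600 = -21.192″.

Δλ = -21.19″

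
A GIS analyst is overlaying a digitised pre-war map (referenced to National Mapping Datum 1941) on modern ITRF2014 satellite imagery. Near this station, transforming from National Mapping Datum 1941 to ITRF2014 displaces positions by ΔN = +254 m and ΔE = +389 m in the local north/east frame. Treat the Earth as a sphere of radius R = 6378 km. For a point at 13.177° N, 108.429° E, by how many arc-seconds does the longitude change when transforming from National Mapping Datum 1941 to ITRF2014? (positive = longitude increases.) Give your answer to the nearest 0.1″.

Δλ = 12.9″

At latitude 13.177°, cos φ = 0.973670.
One radian of longitude at latitude φ spans R cos φ, so Δλ = ΔE / (R cos φ) = 389.0 / (6378000 × 0.973670) = 6.2640e-05 rad = 12.920″.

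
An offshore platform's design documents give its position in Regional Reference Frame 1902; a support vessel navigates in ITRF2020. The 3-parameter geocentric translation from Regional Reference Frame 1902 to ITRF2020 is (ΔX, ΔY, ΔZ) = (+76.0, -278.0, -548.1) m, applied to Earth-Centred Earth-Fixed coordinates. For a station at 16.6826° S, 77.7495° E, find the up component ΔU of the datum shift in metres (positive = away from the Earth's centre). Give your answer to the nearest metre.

ΔU = -87 m

At φ = -16.6826°, λ = 77.7495°: sin φ = -0.287070, cos φ = 0.957910, sin λ = 0.977229, cos λ = 0.212186.
ΔU = cos φ cos λ·ΔX + cos φ sin λ·ΔY + sin φ·ΔZ = (0.957910)(0.212186)(76.0) + (0.957910)(0.977229)(-278.0) + (-0.287070)(-548.1) = -87.44 m.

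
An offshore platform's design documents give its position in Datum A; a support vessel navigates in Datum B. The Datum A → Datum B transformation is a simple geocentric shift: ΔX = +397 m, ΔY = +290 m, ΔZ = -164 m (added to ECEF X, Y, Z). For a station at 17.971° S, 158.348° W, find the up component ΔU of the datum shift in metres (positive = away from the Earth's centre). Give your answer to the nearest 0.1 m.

At φ = -17.971°, λ = -158.348°: sin φ = -0.308536, cos φ = 0.951213, sin λ = -0.368968, cos λ = -0.929442.
ΔU = cos φ cos λ·ΔX + cos φ sin λ·ΔY + sin φ·ΔZ = (0.951213)(-0.929442)(397) + (0.951213)(-0.368968)(290) + (-0.308536)(-164) = -402.17 m.

ΔU = -402.2 m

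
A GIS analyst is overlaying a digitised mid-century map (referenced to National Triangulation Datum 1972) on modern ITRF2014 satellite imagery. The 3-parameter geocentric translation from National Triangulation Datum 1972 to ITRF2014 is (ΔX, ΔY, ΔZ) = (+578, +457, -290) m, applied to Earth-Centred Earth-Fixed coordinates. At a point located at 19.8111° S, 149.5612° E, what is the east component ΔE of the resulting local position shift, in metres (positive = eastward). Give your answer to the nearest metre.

At φ = -19.8111°, λ = 149.5612°: sin φ = -0.338920, cos φ = 0.940815, sin λ = 0.506618, cos λ = -0.862171.
ΔE = −sin λ·ΔX + cos λ·ΔY = −(0.506618)·(578) + (-0.862171)·(457) = -686.84 m.

ΔE = -687 m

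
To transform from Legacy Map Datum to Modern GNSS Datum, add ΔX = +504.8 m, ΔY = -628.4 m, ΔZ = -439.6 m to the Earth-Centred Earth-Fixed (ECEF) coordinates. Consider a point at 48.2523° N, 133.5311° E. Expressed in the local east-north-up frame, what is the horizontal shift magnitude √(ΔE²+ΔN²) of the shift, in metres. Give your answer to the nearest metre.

At φ = 48.2523°, λ = 133.5311°: sin φ = 0.746084, cos φ = 0.665852, sin λ = 0.725001, cos λ = -0.688748.
ΔE = −sin λ·ΔX + cos λ·ΔY = −(0.725001)·(504.8) + (-0.688748)·(-628.4) = 66.83 m.
ΔN = −sin φ cos λ·ΔX − sin φ sin λ·ΔY + cos φ·ΔZ = −(0.746084)(-0.688748)(504.8) − (0.746084)(0.725001)(-628.4) + (0.665852)(-439.6) = 306.60 m.
Horizontal magnitude = √(ΔE² + ΔN²) = √(66.83² + 306.60²) = 313.80 m.

314 m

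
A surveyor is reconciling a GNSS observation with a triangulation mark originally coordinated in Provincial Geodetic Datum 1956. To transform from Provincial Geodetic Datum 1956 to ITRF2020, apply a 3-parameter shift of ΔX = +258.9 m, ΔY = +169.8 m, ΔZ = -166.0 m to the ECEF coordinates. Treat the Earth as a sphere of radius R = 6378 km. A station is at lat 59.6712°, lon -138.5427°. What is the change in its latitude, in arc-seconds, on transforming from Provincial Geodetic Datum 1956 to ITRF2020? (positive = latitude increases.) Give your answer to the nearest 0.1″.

sin φ = 0.863142, cos φ = 0.504962, sin λ = -0.662062, cos λ = -0.749449.
North component: ΔN = −sin φ cos λ·ΔX − sin φ sin λ·ΔY + cos φ·ΔZ = −(0.863142)(-0.749449)(258.9) − (0.863142)(-0.662062)(169.8) + (0.504962)(-166.0) = 180.69 m.
1° of latitude spans πR/180 = 111317 m, so Δφ = 180.69 / 111317 × 3600 = 5.843″.

Δφ = 5.8″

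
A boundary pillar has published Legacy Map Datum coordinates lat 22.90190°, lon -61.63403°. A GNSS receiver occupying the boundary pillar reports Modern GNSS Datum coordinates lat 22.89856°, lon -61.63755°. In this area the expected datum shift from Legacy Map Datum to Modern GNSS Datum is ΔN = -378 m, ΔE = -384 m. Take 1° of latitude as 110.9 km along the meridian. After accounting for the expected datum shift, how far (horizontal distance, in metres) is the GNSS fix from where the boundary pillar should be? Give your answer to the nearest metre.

Observed coordinate differences: Δφ = -0.00334°, Δλ = -0.00352°.
Converting to metres (1° lat = 110900 m, cos φ = 0.921173): observed ΔN = -370.4 m, observed ΔE = -359.6 m.
Subtracting the expected shift leaves a residual of -370.4 − (-378) = 7.6 m north and -359.6 − (-384) = 24.4 m east.
Residual distance = √(7.6² + 24.4²) = 25.6 m.

26 m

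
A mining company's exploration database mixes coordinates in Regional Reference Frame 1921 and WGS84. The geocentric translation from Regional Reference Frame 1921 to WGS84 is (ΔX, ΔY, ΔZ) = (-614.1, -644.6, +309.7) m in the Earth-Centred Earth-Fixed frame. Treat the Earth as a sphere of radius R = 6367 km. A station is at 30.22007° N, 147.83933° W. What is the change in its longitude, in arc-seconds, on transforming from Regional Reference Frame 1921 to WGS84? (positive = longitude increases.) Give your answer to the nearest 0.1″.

sin φ = 0.503323, cos φ = 0.864099, sin λ = -0.532295, cos λ = -0.846559.
East component: ΔE = −sin λ·ΔX + cos λ·ΔY = −(-0.532295)(-614.1) + (-0.846559)(-644.6) = 218.81 m.
1° of latitude spans πR/180 = 111125 m; at latitude φ, 1° of longitude spans that × cos φ = 96023.0 m, so Δλ = 218.81 / 96023.0 × 3600 = 8.203″.

Δλ = 8.2″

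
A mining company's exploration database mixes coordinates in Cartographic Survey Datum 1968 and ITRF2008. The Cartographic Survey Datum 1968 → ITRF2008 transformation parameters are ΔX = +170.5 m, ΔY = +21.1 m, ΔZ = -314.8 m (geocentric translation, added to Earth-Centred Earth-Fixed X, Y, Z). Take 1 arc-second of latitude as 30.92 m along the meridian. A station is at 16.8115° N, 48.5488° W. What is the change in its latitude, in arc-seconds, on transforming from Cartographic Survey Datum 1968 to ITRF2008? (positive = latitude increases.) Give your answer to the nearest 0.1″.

Δφ = -10.7″

sin φ = 0.289224, cos φ = 0.957261, sin λ = -0.749520, cos λ = 0.661982.
North component: ΔN = −sin φ cos λ·ΔX − sin φ sin λ·ΔY + cos φ·ΔZ = −(0.289224)(0.661982)(170.5) − (0.289224)(-0.749520)(21.1) + (0.957261)(-314.8) = -329.42 m.
1° of latitude spans 3600 × 30.92 = 111312 m, so Δφ = -329.42 / 111312 × 3600 = -10.654″.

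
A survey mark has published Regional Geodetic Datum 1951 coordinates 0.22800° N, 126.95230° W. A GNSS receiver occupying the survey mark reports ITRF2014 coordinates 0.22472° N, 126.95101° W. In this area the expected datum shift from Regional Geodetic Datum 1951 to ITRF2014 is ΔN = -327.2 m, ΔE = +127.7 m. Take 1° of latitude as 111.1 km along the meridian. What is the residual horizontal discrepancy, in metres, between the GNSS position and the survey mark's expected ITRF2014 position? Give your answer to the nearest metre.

40 m

Observed coordinate differences: Δφ = -0.00328°, Δλ = +0.00129°.
Converting to metres (1° lat = 111100 m, cos φ = 0.999992): observed ΔN = -364.4 m, observed ΔE = 143.3 m.
Subtracting the expected shift leaves a residual of -364.4 − (-327.2) = -37.2 m north and 143.3 − (127.7) = 15.6 m east.
Residual distance = √((-37.2)² + 15.6²) = 40.4 m.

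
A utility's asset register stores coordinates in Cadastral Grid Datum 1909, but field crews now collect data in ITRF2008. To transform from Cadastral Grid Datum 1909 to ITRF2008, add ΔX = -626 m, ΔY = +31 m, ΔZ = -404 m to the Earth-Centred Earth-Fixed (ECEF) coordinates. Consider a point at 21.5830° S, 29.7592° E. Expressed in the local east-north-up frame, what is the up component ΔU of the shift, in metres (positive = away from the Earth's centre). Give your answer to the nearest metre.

ΔU = -342 m

At φ = -21.5830°, λ = 29.7592°: sin φ = -0.367849, cos φ = 0.929886, sin λ = 0.496356, cos λ = 0.868119.
ΔU = cos φ cos λ·ΔX + cos φ sin λ·ΔY + sin φ·ΔZ = (0.929886)(0.868119)(-626) + (0.929886)(0.496356)(31) + (-0.367849)(-404) = -342.42 m.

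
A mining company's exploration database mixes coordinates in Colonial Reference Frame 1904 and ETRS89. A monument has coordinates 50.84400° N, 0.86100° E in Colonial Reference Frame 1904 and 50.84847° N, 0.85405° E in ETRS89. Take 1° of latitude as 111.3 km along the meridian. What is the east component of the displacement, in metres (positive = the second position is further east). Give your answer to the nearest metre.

Δφ = 50.84847° − 50.84400° = +0.00447°; Δλ = 0.85405° − 0.86100° = -0.00695°.
ΔN = Δφ × 111300 = 497.5 m; ΔE = Δλ × 111300 × cos(50.84400°) = -0.00695 × 111300 × 0.631434 = -488.4 m.

ΔE = -488 m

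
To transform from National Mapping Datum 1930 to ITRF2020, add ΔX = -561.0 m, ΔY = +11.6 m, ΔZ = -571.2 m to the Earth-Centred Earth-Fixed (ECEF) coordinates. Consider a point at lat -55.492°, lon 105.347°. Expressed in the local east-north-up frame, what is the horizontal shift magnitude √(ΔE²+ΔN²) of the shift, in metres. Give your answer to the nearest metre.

571 m

At φ = -55.492°, λ = 105.347°: sin φ = -0.824047, cos φ = 0.566521, sin λ = 0.964341, cos λ = -0.264664.
ΔE = −sin λ·ΔX + cos λ·ΔY = −(0.964341)·(-561.0) + (-0.264664)·(11.6) = 537.92 m.
ΔN = −sin φ cos λ·ΔX − sin φ sin λ·ΔY + cos φ·ΔZ = −(-0.824047)(-0.264664)(-561.0) − (-0.824047)(0.964341)(11.6) + (0.566521)(-571.2) = -192.03 m.
Horizontal magnitude = √(ΔE² + ΔN²) = √(537.92² + (-192.03)²) = 571.17 m.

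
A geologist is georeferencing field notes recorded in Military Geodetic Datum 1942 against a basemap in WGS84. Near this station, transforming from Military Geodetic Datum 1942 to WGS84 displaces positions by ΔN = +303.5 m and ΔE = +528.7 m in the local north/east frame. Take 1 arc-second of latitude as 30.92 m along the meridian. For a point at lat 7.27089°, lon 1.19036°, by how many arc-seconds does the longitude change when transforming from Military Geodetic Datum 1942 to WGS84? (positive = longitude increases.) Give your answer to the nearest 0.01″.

Δλ = 17.24″

At latitude 7.27089°, cos φ = 0.991959.
1″ of longitude at this latitude = 30.92 × cos φ = 30.6714 m, so Δλ = 528.7 / 30.6714 = 17.238″.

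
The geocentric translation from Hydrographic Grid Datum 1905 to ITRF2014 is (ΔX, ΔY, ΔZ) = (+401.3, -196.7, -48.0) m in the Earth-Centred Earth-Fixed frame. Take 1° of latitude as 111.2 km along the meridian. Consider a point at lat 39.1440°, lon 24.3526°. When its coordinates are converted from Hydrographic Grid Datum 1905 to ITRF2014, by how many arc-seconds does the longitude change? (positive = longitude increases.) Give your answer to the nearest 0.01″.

Δλ = -14.39″

sin φ = 0.631272, cos φ = 0.775562, sin λ = 0.412351, cos λ = 0.911025.
East component: ΔE = −sin λ·ΔX + cos λ·ΔY = −(0.412351)(401.3) + (0.911025)(-196.7) = -344.68 m.
1° of latitude spans 111200 m; at latitude φ, 1° of longitude spans that × cos φ = 86242.5 m, so Δλ = -344.68 / 86242.5 × 3600 = -14.388″.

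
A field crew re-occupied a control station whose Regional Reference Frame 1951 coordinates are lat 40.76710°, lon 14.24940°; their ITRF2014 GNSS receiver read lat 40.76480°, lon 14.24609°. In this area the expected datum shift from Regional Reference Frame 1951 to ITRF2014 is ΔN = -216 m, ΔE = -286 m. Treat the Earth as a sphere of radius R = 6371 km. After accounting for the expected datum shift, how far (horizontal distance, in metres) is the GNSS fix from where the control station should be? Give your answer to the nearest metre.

40 m

Observed coordinate differences: Δφ = -0.00230°, Δλ = -0.00331°.
Converting to metres (1° lat = 111195 m, cos φ = 0.757370): observed ΔN = -255.7 m, observed ΔE = -278.8 m.
Subtracting the expected shift leaves a residual of -255.7 − (-216) = -39.7 m north and -278.8 − (-286) = 7.2 m east.
Residual distance = √((-39.7)² + 7.2²) = 40.4 m.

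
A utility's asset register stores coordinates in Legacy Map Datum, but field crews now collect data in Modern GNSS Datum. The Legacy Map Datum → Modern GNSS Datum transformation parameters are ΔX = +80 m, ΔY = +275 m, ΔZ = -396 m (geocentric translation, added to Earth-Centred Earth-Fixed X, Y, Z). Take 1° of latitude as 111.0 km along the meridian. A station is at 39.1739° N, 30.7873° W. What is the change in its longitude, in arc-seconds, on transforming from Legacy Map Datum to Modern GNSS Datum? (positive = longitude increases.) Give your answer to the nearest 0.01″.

Δλ = 11.60″

sin φ = 0.631676, cos φ = 0.775232, sin λ = -0.511852, cos λ = 0.859073.
East component: ΔE = −sin λ·ΔX + cos λ·ΔY = −(-0.511852)(80) + (0.859073)(275) = 277.19 m.
1° of latitude spans 111000 m; at latitude φ, 1° of longitude spans that × cos φ = 86050.8 m, so Δλ = 277.19 / 86050.8 × 3600 = 11.597″.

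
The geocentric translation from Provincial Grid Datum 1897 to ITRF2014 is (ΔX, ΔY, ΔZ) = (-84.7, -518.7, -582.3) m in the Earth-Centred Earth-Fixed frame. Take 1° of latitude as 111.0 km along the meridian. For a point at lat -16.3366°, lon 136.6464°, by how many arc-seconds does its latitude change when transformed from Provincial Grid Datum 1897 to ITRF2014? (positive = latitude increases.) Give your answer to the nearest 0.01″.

sin φ = -0.281280, cos φ = 0.959626, sin λ = 0.686499, cos λ = -0.727131.
North component: ΔN = −sin φ cos λ·ΔX − sin φ sin λ·ΔY + cos φ·ΔZ = −(-0.281280)(-0.727131)(-84.7) − (-0.281280)(0.686499)(-518.7) + (0.959626)(-582.3) = -641.63 m.
1° of latitude spans 111000 m, so Δφ = -641.63 / 111000 × 3600 = -20.810″.

Δφ = -20.81″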